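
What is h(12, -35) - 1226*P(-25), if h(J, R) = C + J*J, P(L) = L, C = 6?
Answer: 30800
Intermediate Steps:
h(J, R) = 6 + J² (h(J, R) = 6 + J*J = 6 + J²)
h(12, -35) - 1226*P(-25) = (6 + 12²) - 1226*(-25) = (6 + 144) + 30650 = 150 + 30650 = 30800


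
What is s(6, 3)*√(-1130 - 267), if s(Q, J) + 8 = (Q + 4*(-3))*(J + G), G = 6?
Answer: -62*I*√1397 ≈ -2317.3*I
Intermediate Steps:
s(Q, J) = -8 + (-12 + Q)*(6 + J) (s(Q, J) = -8 + (Q + 4*(-3))*(J + 6) = -8 + (Q - 12)*(6 + J) = -8 + (-12 + Q)*(6 + J))
s(6, 3)*√(-1130 - 267) = (-80 - 12*3 + 6*6 + 3*6)*√(-1130 - 267) = (-80 - 36 + 36 + 18)*√(-1397) = -62*I*√1397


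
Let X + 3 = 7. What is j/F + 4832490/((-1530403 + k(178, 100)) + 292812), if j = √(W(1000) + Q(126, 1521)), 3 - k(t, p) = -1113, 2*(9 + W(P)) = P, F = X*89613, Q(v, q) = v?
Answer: -966498/247295 + √617/358452 ≈ -3.9082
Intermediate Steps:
X = 4 (X = -3 + 7 = 4)
F = 358452 (F = 4*89613 = 358452)
W(P) = -9 + P/2
k(t, p) = 1116 (k(t, p) = 3 - 1*(-1113) = 3 + 1113 = 1116)
j = √617 (j = √((-9 + (½)*1000) + 126) = √((-9 + 500) + 126) = √(491 + 126) = √617 ≈ 24.839)
j/F + 4832490/((-1530403 + k(178, 100)) + 292812) = √617/358452 + 4832490/((-1530403 + 1116) + 292812) = √617*(1/358452) + 4832490/(-1529287 + 292812) = √617/358452 + 4832490/(-1236475) = √617/358452 + 4832490*(-1/1236475) = √617/358452 - 966498/247295 = -966498/247295 + √617/358452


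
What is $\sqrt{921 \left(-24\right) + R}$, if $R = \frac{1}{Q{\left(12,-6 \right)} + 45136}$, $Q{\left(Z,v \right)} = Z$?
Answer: $\frac{17 i \sqrt{38975354153}}{22574} \approx 148.67 i$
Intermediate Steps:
$R = \frac{1}{45148}$ ($R = \frac{1}{12 + 45136} = \frac{1}{45148} \approx 2.2149 \cdot 10^{-5}$)
$\sqrt{921 \left(-24\right) + R} = \sqrt{921 \left(-24\right) + \frac{1}{45148}} = \sqrt{-22104 + \frac{1}{45148}} = \sqrt{- \frac{997951391}{45148}} = \frac{17 i \sqrt{38975354153}}{22574}$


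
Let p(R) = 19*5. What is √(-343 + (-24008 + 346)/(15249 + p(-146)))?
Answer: 3*I*√563322354/3836 ≈ 18.562*I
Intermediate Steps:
p(R) = 95
√(-343 + (-24008 + 346)/(15249 + p(-146))) = √(-343 + (-24008 + 346)/(15249 + 95)) = √(-343 - 23662/15344) = √(-343 - 23662*1/15344) = √(-343 - 11831/7672) = √(-2643327/7672) = 3*I*√563322354/3836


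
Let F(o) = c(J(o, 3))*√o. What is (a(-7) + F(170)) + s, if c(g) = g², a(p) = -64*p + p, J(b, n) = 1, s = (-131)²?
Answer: 17602 + √170 ≈ 17615.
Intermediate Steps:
s = 17161
a(p) = -63*p
F(o) = √o (F(o) = 1²*√o = 1*√o = √o)
(a(-7) + F(170)) + s = (-63*(-7) + √170) + 17161 = (441 + √170) + 17161 = 17602 + √170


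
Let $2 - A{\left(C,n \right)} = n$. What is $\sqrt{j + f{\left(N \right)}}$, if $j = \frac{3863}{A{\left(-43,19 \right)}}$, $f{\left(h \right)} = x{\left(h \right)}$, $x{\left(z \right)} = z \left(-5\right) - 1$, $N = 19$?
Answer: $\frac{i \sqrt{93415}}{17} \approx 17.979 i$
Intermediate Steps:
$A{\left(C,n \right)} = 2 - n$
$x{\left(z \right)} = -1 - 5 z$ ($x{\left(z \right)} = - 5 z - 1 = -1 - 5 z$)
$f{\left(h \right)} = -1 - 5 h$
$j = - \frac{3863}{17}$ ($j = \frac{3863}{2 - 19} = \frac{3863}{-17} = 3863 \left(- \frac{1}{17}\right) = - \frac{3863}{17} \approx -227.24$)
$\sqrt{j + f{\left(N \right)}} = \sqrt{- \frac{3863}{17} - 96} = \sqrt{- \frac{5495}{17}} = \frac{i \sqrt{93415}}{17}$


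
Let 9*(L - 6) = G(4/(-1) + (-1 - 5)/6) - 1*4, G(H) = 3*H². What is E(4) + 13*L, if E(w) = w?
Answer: 1661/9 ≈ 184.56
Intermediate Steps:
L = 125/9 (L = 6 + (3*(4/(-1) + (-1 - 5)/6)² - 1*4)/9 = 6 + (3*(4*(-1) - 6*⅙)² - 4)/9 = 6 + (3*(-4 - 1)² - 4)/9 = 6 + (3*(-5)² - 4)/9 = 6 + (3*25 - 4)/9 = 6 + (75 - 4)/9 = 6 + (⅑)*71 = 6 + 71/9 = 125/9 ≈ 13.889)
E(4) + 13*L = 4 + 13*(125/9) = 4 + 1625/9 = 1661/9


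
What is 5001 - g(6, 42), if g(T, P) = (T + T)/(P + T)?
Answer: 20003/4 ≈ 5000.8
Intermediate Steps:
g(T, P) = 2*T/(P + T) (g(T, P) = (2*T)/(P + T) = 2*T/(P + T))
5001 - g(6, 42) = 5001 - 2*6/(42 + 6) = 5001 - 2*6/48 = 5001 - 1*1/4 = 5001 - 1/4 = 20003/4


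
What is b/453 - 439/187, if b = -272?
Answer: -249731/84711 ≈ -2.9480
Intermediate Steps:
b/453 - 439/187 = -272/453 - 439/187 = -249731/84711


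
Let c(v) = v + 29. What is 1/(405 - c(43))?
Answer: 1/333 ≈ 0.0030030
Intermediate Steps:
c(v) = 29 + v
1/(405 - c(43)) = 1/(405 - (29 + 43)) = 1/(405 - 1*72) = 1/(405 - 72) = 1/333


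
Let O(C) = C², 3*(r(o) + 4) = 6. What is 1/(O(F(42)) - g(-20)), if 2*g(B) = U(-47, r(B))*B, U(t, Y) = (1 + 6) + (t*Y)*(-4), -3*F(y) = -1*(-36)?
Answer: -1/3546 ≈ -0.00028201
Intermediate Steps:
r(o) = -2 (r(o) = -4 + (⅓)*6 = -4 + 2 = -2)
F(y) = -12 (F(y) = -(-1)*(-36)/3 = -⅓*36 = -12)
U(t, Y) = 7 - 4*Y*t (U(t, Y) = 7 + (Y*t)*(-4) = 7 - 4*Y*t)
g(B) = -369*B/2 (g(B) = ((7 - 4*(-2)*(-47))*B)/2 = ((7 - 376)*B)/2 = (-369*B)/2 = -369*B/2)
1/(O(F(42)) - g(-20)) = 1/((-12)² - (-369)*(-20)/2) = 1/(144 - 1*3690) = 1/(144 - 3690) = 1/(-3546) = -1/3546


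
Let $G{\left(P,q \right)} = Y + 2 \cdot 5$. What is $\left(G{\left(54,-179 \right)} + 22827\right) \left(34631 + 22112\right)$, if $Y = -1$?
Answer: $1295783148$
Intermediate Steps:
$G{\left(P,q \right)} = 9$ ($G{\left(P,q \right)} = -1 + 2 \cdot 5 = -1 + 10 = 9$)
$\left(G{\left(54,-179 \right)} + 22827\right) \left(34631 + 22112\right) = \left(9 + 22827\right) \left(34631 + 22112\right) = 22836 \cdot 56743 = 1295783148$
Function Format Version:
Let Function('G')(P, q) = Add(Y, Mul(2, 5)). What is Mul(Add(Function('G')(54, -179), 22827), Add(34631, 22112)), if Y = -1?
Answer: 1295783148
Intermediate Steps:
Function('G')(P, q) = 9 (Function('G')(P, q) = Add(-1, Mul(2, 5)) = Add(-1, 10) = 9)
Mul(Add(Function('G')(54, -179), 22827), Add(34631, 22112)) = Mul(Add(9, 22827), Add(34631, 22112)) = Mul(22836, 56743) = 1295783148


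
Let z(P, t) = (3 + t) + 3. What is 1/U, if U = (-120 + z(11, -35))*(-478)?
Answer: 1/71222 ≈ 1.4041e-5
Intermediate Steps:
z(P, t) = 6 + t
U = 71222 (U = (-120 + (6 - 35))*(-478) = (-120 - 29)*(-478) = -149*(-478) = 71222)
1/U = 1/71222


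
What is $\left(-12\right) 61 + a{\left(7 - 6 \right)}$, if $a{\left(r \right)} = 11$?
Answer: $-721$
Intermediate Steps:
$\left(-12\right) 61 + a{\left(7 - 6 \right)} = \left(-12\right) 61 + 11 = -732 + 11 = -721$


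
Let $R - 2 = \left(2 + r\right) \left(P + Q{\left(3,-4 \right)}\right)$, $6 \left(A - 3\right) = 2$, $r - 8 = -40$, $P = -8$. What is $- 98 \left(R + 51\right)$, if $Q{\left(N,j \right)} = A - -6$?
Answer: $-1274$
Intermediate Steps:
$r = -32$ ($r = 8 - 40 = -32$)
$A = \frac{10}{3}$ ($A = 3 + \frac{1}{6} \cdot 2 = 3 + \frac{1}{3} = \frac{10}{3} \approx 3.3333$)
$Q{\left(N,j \right)} = \frac{28}{3}$ ($Q{\left(N,j \right)} = \frac{10}{3} - -6 = \frac{10}{3} + 6 = \frac{28}{3}$)
$R = -38$ ($R = 2 + \left(2 - 32\right) \left(-8 + \frac{28}{3}\right) = 2 - 40 = -38$)
$- 98 \left(R + 51\right) = - 98 \left(-38 + 51\right) = \left(-98\right) 13 = -1274$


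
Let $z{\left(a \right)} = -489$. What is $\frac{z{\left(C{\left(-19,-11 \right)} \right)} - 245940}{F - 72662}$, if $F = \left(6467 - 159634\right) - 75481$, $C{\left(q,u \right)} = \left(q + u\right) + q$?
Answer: $\frac{246429}{301310} \approx 0.81786$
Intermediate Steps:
$C{\left(q,u \right)} = u + 2 q$
$F = -228648$ ($F = -153167 - 75481 = -228648$)
$\frac{z{\left(C{\left(-19,-11 \right)} \right)} - 245940}{F - 72662} = \frac{-489 - 245940}{-228648 - 72662} = - \frac{246429}{-301310} = \left(-246429\right) \left(- \frac{1}{301310}\right) = \frac{246429}{301310}$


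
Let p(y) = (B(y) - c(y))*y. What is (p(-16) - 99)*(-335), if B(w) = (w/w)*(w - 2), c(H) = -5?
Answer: -36515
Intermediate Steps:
B(w) = -2 + w (B(w) = 1*(-2 + w) = -2 + w)
p(y) = y*(3 + y) (p(y) = ((-2 + y) - 1*(-5))*y = ((-2 + y) + 5)*y = (3 + y)*y = y*(3 + y))
(p(-16) - 99)*(-335) = (-16*(3 - 16) - 99)*(-335) = (-16*(-13) - 99)*(-335) = (208 - 99)*(-335) = 109*(-335) = -36515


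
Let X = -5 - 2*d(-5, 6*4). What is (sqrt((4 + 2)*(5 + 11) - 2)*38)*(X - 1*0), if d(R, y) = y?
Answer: -2014*sqrt(94) ≈ -19526.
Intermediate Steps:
X = -53 (X = -5 - 12*4 = -5 - 2*24 = -5 - 48 = -53)
(sqrt((4 + 2)*(5 + 11) - 2)*38)*(X - 1*0) = (sqrt((4 + 2)*(5 + 11) - 2)*38)*(-53 - 1*0) = (sqrt(6*16 - 2)*38)*(-53 + 0) = (sqrt(96 - 2)*38)*(-53) = (sqrt(94)*38)*(-53) = (38*sqrt(94))*(-53) = -2014*sqrt(94)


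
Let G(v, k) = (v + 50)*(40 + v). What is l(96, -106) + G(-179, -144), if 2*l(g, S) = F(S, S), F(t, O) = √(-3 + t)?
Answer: 17931 + I*√109/2 ≈ 17931.0 + 5.2202*I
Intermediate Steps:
G(v, k) = (40 + v)*(50 + v) (G(v, k) = (50 + v)*(40 + v) = (40 + v)*(50 + v))
l(g, S) = √(-3 + S)/2
l(96, -106) + G(-179, -144) = √(-3 - 106)/2 + (2000 + (-179)² + 90*(-179)) = √(-109)/2 + (2000 + 32041 - 16110) = (I*√109)/2 + 17931 = I*√109/2 + 17931 = 17931 + I*√109/2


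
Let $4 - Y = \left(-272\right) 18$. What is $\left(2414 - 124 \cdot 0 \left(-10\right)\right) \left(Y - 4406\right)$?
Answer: $1192516$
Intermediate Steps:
$Y = 4900$ ($Y = 4 - \left(-272\right) 18 = 4 - -4896 = 4 + 4896 = 4900$)
$\left(2414 - 124 \cdot 0 \left(-10\right)\right) \left(Y - 4406\right) = \left(2414 - 124 \cdot 0 \left(-10\right)\right) \left(4900 - 4406\right) = \left(2414 - 0\right) 494 = \left(2414 + 0\right) 494 = 2414 \cdot 494 = 1192516$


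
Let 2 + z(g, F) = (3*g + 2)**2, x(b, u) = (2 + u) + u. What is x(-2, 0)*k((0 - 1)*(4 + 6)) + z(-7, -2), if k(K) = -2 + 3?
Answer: 361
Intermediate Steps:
x(b, u) = 2 + 2*u
z(g, F) = -2 + (2 + 3*g)**2 (z(g, F) = -2 + (3*g + 2)**2 = -2 + (2 + 3*g)**2)
k(K) = 1
x(-2, 0)*k((0 - 1)*(4 + 6)) + z(-7, -2) = (2 + 2*0)*1 + (-2 + (2 + 3*(-7))**2) = (2 + 0)*1 + (-2 + (2 - 21)**2) = 2*1 + (-2 + (-19)**2) = 2 + (-2 + 361) = 2 + 359 = 361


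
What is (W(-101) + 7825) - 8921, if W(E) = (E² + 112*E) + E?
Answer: -2308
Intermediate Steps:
W(E) = E² + 113*E
(W(-101) + 7825) - 8921 = (-101*(113 - 101) + 7825) - 8921 = (-101*12 + 7825) - 8921 = (-1212 + 7825) - 8921 = 6613 - 8921 = -2308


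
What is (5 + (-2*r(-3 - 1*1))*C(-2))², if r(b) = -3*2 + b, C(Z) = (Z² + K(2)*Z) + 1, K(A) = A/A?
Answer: 4225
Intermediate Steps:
K(A) = 1
C(Z) = 1 + Z + Z² (C(Z) = (Z² + 1*Z) + 1 = (Z² + Z) + 1 = (Z + Z²) + 1 = 1 + Z + Z²)
r(b) = -6 + b
(5 + (-2*r(-3 - 1*1))*C(-2))² = (5 + (-2*(-6 + (-3 - 1*1)))*(1 - 2 + (-2)²))² = (5 + (-2*(-6 + (-3 - 1)))*(1 - 2 + 4))² = (5 - 2*(-6 - 4)*3)² = (5 - 2*(-10)*3)² = (5 + 20*3)² = (5 + 60)² = 65² = 4225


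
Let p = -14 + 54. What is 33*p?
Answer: 1320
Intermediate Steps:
p = 40
33*p = 33*40 = 1320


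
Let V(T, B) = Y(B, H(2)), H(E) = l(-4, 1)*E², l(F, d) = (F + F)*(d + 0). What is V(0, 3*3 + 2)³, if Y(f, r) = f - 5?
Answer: 216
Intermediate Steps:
l(F, d) = 2*F*d (l(F, d) = (2*F)*d = 2*F*d)
H(E) = -8*E² (H(E) = (2*(-4)*1)*E² = -8*E²)
Y(f, r) = -5 + f
V(T, B) = -5 + B
V(0, 3*3 + 2)³ = (-5 + (3*3 + 2))³ = (-5 + (9 + 2))³ = (-5 + 11)³ = 6³ = 216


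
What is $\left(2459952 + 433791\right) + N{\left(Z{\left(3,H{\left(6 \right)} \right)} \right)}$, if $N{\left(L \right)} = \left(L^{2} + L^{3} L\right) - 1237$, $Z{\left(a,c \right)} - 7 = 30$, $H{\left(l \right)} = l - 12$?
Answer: $4768036$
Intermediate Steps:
$H{\left(l \right)} = -12 + l$ ($H{\left(l \right)} = l - 12 = -12 + l$)
$Z{\left(a,c \right)} = 37$ ($Z{\left(a,c \right)} = 7 + 30 = 37$)
$N{\left(L \right)} = -1237 + L^{2} + L^{4}$ ($N{\left(L \right)} = \left(L^{2} + L^{4}\right) - 1237 = -1237 + L^{2} + L^{4}$)
$\left(2459952 + 433791\right) + N{\left(Z{\left(3,H{\left(6 \right)} \right)} \right)} = \left(2459952 + 433791\right) + \left(-1237 + 37^{2} + 37^{4}\right) = 2893743 + \left(-1237 + 1369 + 1874161\right) = 2893743 + 1874293 = 4768036$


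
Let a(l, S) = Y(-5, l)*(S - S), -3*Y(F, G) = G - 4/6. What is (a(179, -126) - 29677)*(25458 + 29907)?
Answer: -1643067105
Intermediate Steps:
Y(F, G) = 2/9 - G/3 (Y(F, G) = -(G - 4/6)/3 = -(G - 1*⅔)/3 = -(G - ⅔)/3 = -(-⅔ + G)/3 = 2/9 - G/3)
a(l, S) = 0 (a(l, S) = (2/9 - l/3)*(S - S) = (2/9 - l/3)*0 = 0)
(a(179, -126) - 29677)*(25458 + 29907) = (0 - 29677)*(25458 + 29907) = -29677*55365 = -1643067105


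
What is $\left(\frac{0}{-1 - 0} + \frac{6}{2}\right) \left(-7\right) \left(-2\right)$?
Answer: $42$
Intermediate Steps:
$\left(\frac{0}{-1 - 0} + \frac{6}{2}\right) \left(-7\right) \left(-2\right) = \left(\frac{0}{-1 + 0} + 6 \cdot \frac{1}{2}\right) \left(-7\right) \left(-2\right) = \left(\frac{0}{-1} + 3\right) \left(-7\right) \left(-2\right) = \left(0 \left(-1\right) + 3\right) \left(-7\right) \left(-2\right) = \left(0 + 3\right) \left(-7\right) \left(-2\right) = 3 \left(-7\right) \left(-2\right) = \left(-21\right) \left(-2\right) = 42$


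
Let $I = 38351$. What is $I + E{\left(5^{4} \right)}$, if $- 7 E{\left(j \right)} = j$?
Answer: $\frac{267832}{7} \approx 38262.0$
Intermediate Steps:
$E{\left(j \right)} = - \frac{j}{7}$
$I + E{\left(5^{4} \right)} = 38351 - \frac{5^{4}}{7} = 38351 - \frac{625}{7} = \frac{267832}{7}$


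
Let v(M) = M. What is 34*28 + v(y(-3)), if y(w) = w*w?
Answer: 961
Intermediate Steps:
y(w) = w**2
34*28 + v(y(-3)) = 34*28 + (-3)**2 = 952 + 9 = 961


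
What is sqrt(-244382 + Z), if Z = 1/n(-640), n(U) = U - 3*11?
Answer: 3*I*sqrt(12298632839)/673 ≈ 494.35*I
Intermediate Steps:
n(U) = -33 + U (n(U) = U - 33 = -33 + U)
Z = -1/673 (Z = 1/(-33 - 640) = 1/(-673) = -1/673 ≈ -0.0014859)
sqrt(-244382 + Z) = sqrt(-244382 - 1/673) = sqrt(-164469087/673) = 3*I*sqrt(12298632839)/673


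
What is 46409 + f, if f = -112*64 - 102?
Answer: 39139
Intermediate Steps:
f = -7270 (f = -7168 - 102 = -7270)
46409 + f = 46409 - 7270 = 39139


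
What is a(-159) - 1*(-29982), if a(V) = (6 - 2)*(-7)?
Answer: 29954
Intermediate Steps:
a(V) = -28 (a(V) = 4*(-7) = -28)
a(-159) - 1*(-29982) = -28 - 1*(-29982) = -28 + 29982 = 29954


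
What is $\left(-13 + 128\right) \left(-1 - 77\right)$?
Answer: $-8970$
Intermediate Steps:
$\left(-13 + 128\right) \left(-1 - 77\right) = 115 \left(-1 - 77\right) = 115 \left(-78\right) = -8970$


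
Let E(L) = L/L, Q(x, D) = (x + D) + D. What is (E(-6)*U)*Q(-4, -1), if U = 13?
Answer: -78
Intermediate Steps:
Q(x, D) = x + 2*D (Q(x, D) = (D + x) + D = x + 2*D)
E(L) = 1
(E(-6)*U)*Q(-4, -1) = (1*13)*(-4 + 2*(-1)) = 13*(-4 - 2) = 13*(-6) = -78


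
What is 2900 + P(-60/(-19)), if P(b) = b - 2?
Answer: 55122/19 ≈ 2901.2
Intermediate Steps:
P(b) = -2 + b
2900 + P(-60/(-19)) = 2900 + (-2 - 60/(-19)) = 2900 + (-2 - 60*(-1/19)) = 2900 + (-2 + 60/19) = 2900 + 22/19 = 55122/19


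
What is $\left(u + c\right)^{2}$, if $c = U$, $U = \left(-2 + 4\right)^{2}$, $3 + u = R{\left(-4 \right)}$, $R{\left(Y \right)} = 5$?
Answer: $36$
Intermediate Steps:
$u = 2$ ($u = -3 + 5 = 2$)
$U = 4$ ($U = 2^{2} = 4$)
$c = 4$
$\left(u + c\right)^{2} = \left(2 + 4\right)^{2} = 6^{2} = 36$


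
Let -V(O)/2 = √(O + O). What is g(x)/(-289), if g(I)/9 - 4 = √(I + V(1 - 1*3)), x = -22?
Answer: -36/289 - 9*√(-22 - 4*I)/289 ≈ -0.13779 + 0.14667*I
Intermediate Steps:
V(O) = -2*√2*√O (V(O) = -2*√(O + O) = -2*√2*√O)
g(I) = 36 + 9*√(I - 4*I) (g(I) = 36 + 9*√(I - 2*√2*√(1 - 1*3)) = 36 + 9*√(I - 2*√2*√(1 - 3)) = 36 + 9*√(I - 2*√2*√(-2)) = 36 + 9*√(I - 2*√2*I*√2) = 36 + 9*√(I - 4*I))
g(x)/(-289) = (36 + 9*√(-22 - 4*I))/(-289) = (36 + 9*√(-22 - 4*I))*(-1/289) = -36/289 - 9*√(-22 - 4*I)/289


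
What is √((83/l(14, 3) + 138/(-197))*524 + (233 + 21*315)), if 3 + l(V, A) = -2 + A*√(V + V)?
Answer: 2*√(107572047 + 377277852*√7)/(197*√(-5 + 6*√7)) ≈ 102.37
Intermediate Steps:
l(V, A) = -5 + A*√2*√V (l(V, A) = -3 + (-2 + A*√(V + V)) = -3 + (-2 + A*√(2*V)) = -3 + (-2 + A*(√2*√V)) = -3 + (-2 + A*√2*√V) = -5 + A*√2*√V)
√((83/l(14, 3) + 138/(-197))*524 + (233 + 21*315)) = √((83/(-5 + 3*√2*√14) + 138/(-197))*524 + (233 + 21*315)) = √((83/(-5 + 6*√7) + 138*(-1/197))*524 + (233 + 6615)) = √((83/(-5 + 6*√7) - 138/197)*524 + 6848) = √((-138/197 + 83/(-5 + 6*√7))*524 + 6848) = √((-72312/197 + 43492/(-5 + 6*√7)) + 6848) = √(1276744/197 + 43492/(-5 + 6*√7))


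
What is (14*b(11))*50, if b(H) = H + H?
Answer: 15400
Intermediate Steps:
b(H) = 2*H
(14*b(11))*50 = (14*(2*11))*50 = (14*22)*50 = 308*50 = 15400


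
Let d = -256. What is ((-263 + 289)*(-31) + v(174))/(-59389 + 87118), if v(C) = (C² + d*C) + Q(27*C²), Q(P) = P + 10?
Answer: 802388/27729 ≈ 28.937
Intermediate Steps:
Q(P) = 10 + P
v(C) = 10 - 256*C + 28*C² (v(C) = (C² - 256*C) + (10 + 27*C²) = 10 - 256*C + 28*C²)
((-263 + 289)*(-31) + v(174))/(-59389 + 87118) = ((-263 + 289)*(-31) + (10 - 256*174 + 28*174²))/(-59389 + 87118) = (26*(-31) + (10 - 44544 + 28*30276))/27729 = (-806 + (10 - 44544 + 847728))*(1/27729) = (-806 + 803194)*(1/27729) = 802388*(1/27729) = 802388/27729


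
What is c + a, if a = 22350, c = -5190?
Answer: 17160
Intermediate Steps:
c + a = -5190 + 22350 = 17160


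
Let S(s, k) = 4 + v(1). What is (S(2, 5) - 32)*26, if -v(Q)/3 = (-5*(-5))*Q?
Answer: -2678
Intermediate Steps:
v(Q) = -75*Q (v(Q) = -3*(-5*(-5))*Q = -75*Q)
S(s, k) = -71 (S(s, k) = 4 - 75*1 = 4 - 75 = -71)
(S(2, 5) - 32)*26 = (-71 - 32)*26 = -103*26 = -2678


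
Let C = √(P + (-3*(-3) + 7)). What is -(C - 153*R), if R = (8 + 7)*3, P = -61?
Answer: 6885 - 3*I*√5 ≈ 6885.0 - 6.7082*I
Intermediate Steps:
R = 45 (R = 15*3 = 45)
C = 3*I*√5 (C = √(-61 + (-3*(-3) + 7)) = √(-61 + (9 + 7)) = √(-61 + 16) = √(-45) = 3*I*√5 ≈ 6.7082*I)
-(C - 153*R) = -(3*I*√5 - 153*45) = -(3*I*√5 - 6885) = -(-6885 + 3*I*√5) = 6885 - 3*I*√5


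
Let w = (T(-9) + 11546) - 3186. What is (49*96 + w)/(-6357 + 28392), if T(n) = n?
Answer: 2611/4407 ≈ 0.59247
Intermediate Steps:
w = 8351 (w = (-9 + 11546) - 3186 = 11537 - 3186 = 8351)
(49*96 + w)/(-6357 + 28392) = (49*96 + 8351)/(-6357 + 28392) = (4704 + 8351)/22035 = 13055*(1/22035) = 2611/4407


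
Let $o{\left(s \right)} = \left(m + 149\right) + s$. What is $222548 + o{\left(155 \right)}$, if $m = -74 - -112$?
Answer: $222890$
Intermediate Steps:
$m = 38$ ($m = -74 + 112 = 38$)
$o{\left(s \right)} = 187 + s$ ($o{\left(s \right)} = \left(38 + 149\right) + s = 187 + s$)
$222548 + o{\left(155 \right)} = 222548 + \left(187 + 155\right) = 222548 + 342 = 222890$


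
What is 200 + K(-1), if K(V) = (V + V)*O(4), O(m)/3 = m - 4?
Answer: 200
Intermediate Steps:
O(m) = -12 + 3*m (O(m) = 3*(m - 4) = 3*(-4 + m) = -12 + 3*m)
K(V) = 0 (K(V) = (V + V)*(-12 + 3*4) = (2*V)*(-12 + 12) = (2*V)*0 = 0)
200 + K(-1) = 200 + 0 = 200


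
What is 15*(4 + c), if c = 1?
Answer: 75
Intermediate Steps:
15*(4 + c) = 15*(4 + 1) = 15*5 = 75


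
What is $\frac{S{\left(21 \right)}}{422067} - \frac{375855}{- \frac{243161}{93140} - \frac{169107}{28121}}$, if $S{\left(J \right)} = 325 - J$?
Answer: $\frac{415497801981710777044}{9533884259824887} \approx 43581.0$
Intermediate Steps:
$\frac{S{\left(21 \right)}}{422067} - \frac{375855}{- \frac{243161}{93140} - \frac{169107}{28121}} = \frac{325 - 21}{422067} - \frac{375855}{- \frac{243161}{93140} - \frac{169107}{28121}} = \left(325 - 21\right) \frac{1}{422067} - \frac{375855}{\left(-243161\right) \frac{1}{93140} - \frac{169107}{28121}} = 304 \cdot \frac{1}{422067} - \frac{375855}{- \frac{243161}{93140} - \frac{169107}{28121}} = \frac{304}{422067} - \frac{375855}{- \frac{22588556461}{2619189940}} = \frac{304}{422067} - - \frac{984435634898700}{22588556461} = \frac{304}{422067} + \frac{984435634898700}{22588556461} = \frac{415497801981710777044}{9533884259824887}$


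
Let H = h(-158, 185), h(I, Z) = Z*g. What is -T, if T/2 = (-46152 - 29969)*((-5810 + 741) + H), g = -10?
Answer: -1053362398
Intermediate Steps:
h(I, Z) = -10*Z (h(I, Z) = Z*(-10) = -10*Z)
H = -1850 (H = -10*185 = -1850)
T = 1053362398 (T = 2*((-46152 - 29969)*((-5810 + 741) - 1850)) = 2*(-76121*(-5069 - 1850)) = 2*(-76121*(-6919)) = 2*526681199 = 1053362398)
-T = -1*1053362398 = -1053362398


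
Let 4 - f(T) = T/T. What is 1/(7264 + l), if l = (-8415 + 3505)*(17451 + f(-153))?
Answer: -1/85691876 ≈ -1.1670e-8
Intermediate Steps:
f(T) = 3 (f(T) = 4 - T/T = 4 - 1*1 = 4 - 1 = 3)
l = -85699140 (l = (-8415 + 3505)*(17451 + 3) = -4910*17454 = -85699140)
1/(7264 + l) = 1/(7264 - 85699140) = 1/(-85691876) = -1/85691876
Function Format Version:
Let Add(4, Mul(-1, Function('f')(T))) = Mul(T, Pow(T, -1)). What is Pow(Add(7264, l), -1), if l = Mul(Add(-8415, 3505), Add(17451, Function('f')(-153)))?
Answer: Rational(-1, 85691876) ≈ -1.1670e-8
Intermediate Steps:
Function('f')(T) = 3 (Function('f')(T) = Add(4, Mul(-1, Mul(T, Pow(T, -1)))) = Add(4, Mul(-1, 1)) = Add(4, -1) = 3)
l = -85699140 (l = Mul(Add(-8415, 3505), Add(17451, 3)) = Mul(-4910, 17454) = -85699140)
Pow(Add(7264, l), -1) = Pow(Add(7264, -85699140), -1) = Pow(-85691876, -1) = Rational(-1, 85691876)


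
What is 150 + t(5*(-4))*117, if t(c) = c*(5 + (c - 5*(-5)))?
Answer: -23250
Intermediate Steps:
t(c) = c*(30 + c) (t(c) = c*(5 + (c + 25)) = c*(5 + (25 + c)) = c*(30 + c))
150 + t(5*(-4))*117 = 150 + ((5*(-4))*(30 + 5*(-4)))*117 = 150 - 20*(30 - 20)*117 = 150 - 20*10*117 = 150 - 200*117 = 150 - 23400 = -23250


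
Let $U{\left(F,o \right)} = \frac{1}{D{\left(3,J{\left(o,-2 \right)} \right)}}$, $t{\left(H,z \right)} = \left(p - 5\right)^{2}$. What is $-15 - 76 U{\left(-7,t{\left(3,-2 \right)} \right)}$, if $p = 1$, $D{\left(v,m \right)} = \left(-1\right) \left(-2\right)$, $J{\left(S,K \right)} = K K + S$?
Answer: $-53$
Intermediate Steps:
$J{\left(S,K \right)} = S + K^{2}$ ($J{\left(S,K \right)} = K^{2} + S = S + K^{2}$)
$D{\left(v,m \right)} = 2$
$t{\left(H,z \right)} = 16$ ($t{\left(H,z \right)} = \left(1 - 5\right)^{2} = \left(-4\right)^{2} = 16$)
$U{\left(F,o \right)} = \frac{1}{2}$
$-15 - 76 U{\left(-7,t{\left(3,-2 \right)} \right)} = -15 - 38 = -53$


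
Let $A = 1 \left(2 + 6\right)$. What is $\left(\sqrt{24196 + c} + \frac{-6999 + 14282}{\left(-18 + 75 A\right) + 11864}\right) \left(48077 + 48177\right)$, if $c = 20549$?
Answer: $\frac{350508941}{6223} + 96254 \sqrt{44745} \approx 2.0417 \cdot 10^{7}$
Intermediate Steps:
$A = 8$ ($A = 1 \cdot 8 = 8$)
$\left(\sqrt{24196 + c} + \frac{-6999 + 14282}{\left(-18 + 75 A\right) + 11864}\right) \left(48077 + 48177\right) = \left(\sqrt{24196 + 20549} + \frac{-6999 + 14282}{\left(-18 + 75 \cdot 8\right) + 11864}\right) \left(48077 + 48177\right) = \left(\sqrt{44745} + \frac{7283}{\left(-18 + 600\right) + 11864}\right) 96254 = \left(\sqrt{44745} + \frac{7283}{582 + 11864}\right) 96254 = \left(\sqrt{44745} + \frac{7283}{12446}\right) 96254 = \left(\frac{7283}{12446} + \sqrt{44745}\right) 96254 = \frac{350508941}{6223} + 96254 \sqrt{44745}$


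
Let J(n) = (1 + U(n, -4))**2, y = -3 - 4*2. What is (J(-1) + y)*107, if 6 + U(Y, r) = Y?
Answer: 2675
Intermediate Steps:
U(Y, r) = -6 + Y
y = -11 (y = -3 - 8 = -11)
J(n) = (-5 + n)**2 (J(n) = (1 + (-6 + n))**2 = (-5 + n)**2)
(J(-1) + y)*107 = ((-5 - 1)**2 - 11)*107 = ((-6)**2 - 11)*107 = (36 - 11)*107 = 25*107 = 2675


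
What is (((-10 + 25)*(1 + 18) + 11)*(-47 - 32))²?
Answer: 546811456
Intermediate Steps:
(((-10 + 25)*(1 + 18) + 11)*(-47 - 32))² = ((15*19 + 11)*(-79))² = ((285 + 11)*(-79))² = (296*(-79))² = (-23384)² = 546811456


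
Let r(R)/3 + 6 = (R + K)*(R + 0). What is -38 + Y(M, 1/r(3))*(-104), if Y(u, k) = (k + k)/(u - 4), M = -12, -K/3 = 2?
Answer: -1723/45 ≈ -38.289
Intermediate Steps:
K = -6 (K = -3*2 = -6)
r(R) = -18 + 3*R*(-6 + R) (r(R) = -18 + 3*((R - 6)*(R + 0)) = -18 + 3*((-6 + R)*R) = -18 + 3*(R*(-6 + R)) = -18 + 3*R*(-6 + R))
Y(u, k) = 2*k/(-4 + u) (Y(u, k) = (2*k)/(-4 + u) = 2*k/(-4 + u))
-38 + Y(M, 1/r(3))*(-104) = -38 + (2/((-18 - 18*3 + 3*3²)*(-4 - 12)))*(-104) = -38 + (2/(-18 - 54 + 3*9*(-16)))*(-104) = -38 + (2*(-1/16)/(-18 - 54 + 27))*(-104) = -38 + (2*(-1/16)/(-45))*(-104) = -38 + (2*(-1/45)*(-1/16))*(-104) = -38 + (1/360)*(-104) = -38 - 13/45 = -1723/45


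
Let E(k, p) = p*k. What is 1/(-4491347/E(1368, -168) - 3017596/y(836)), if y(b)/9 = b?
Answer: -361152/137786777 ≈ -0.0026211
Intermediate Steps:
E(k, p) = k*p
y(b) = 9*b
1/(-4491347/E(1368, -168) - 3017596/y(836)) = 1/(-4491347/(1368*(-168)) - 3017596/(9*836)) = 1/(-4491347/(-229824) - 3017596/7524) = 1/(-4491347*(-1/229824) - 3017596*1/7524) = 1/(641621/32832 - 754399/1881) = 1/(-137786777/361152) = -361152/137786777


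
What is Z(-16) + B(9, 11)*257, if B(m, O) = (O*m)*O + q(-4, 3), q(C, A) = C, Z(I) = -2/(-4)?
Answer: 557691/2 ≈ 2.7885e+5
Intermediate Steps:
Z(I) = 1/2 (Z(I) = -2*(-1/4) = 1/2)
B(m, O) = -4 + m*O**2 (B(m, O) = (O*m)*O - 4 = m*O**2 - 4 = -4 + m*O**2)
Z(-16) + B(9, 11)*257 = 1/2 + (-4 + 9*11**2)*257 = 1/2 + (-4 + 9*121)*257 = 1/2 + (-4 + 1089)*257 = 1/2 + 1085*257 = 1/2 + 278845 = 557691/2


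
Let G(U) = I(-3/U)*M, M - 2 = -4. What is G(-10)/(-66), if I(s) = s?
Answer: 1/110 ≈ 0.0090909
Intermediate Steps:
M = -2 (M = 2 - 4 = -2)
G(U) = 6/U (G(U) = -3/U*(-2) = 6/U)
G(-10)/(-66) = (6/(-10))/(-66) = (6*(-⅒))*(-1/66) = -⅗*(-1/66) = 1/110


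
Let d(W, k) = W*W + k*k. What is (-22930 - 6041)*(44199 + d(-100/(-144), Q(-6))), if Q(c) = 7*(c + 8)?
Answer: -61736712785/48 ≈ -1.2862e+9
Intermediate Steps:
Q(c) = 56 + 7*c (Q(c) = 7*(8 + c) = 56 + 7*c)
d(W, k) = W² + k²
(-22930 - 6041)*(44199 + d(-100/(-144), Q(-6))) = (-22930 - 6041)*(44199 + ((-100/(-144))² + (56 + 7*(-6))²)) = -28971*(44199 + ((-100*(-1/144))² + (56 - 42)²)) = -28971*(44199 + ((25/36)² + 14²)) = -28971*(44199 + (625/1296 + 196)) = -28971*(44199 + 254641/1296) = -28971*57536545/1296 = -61736712785/48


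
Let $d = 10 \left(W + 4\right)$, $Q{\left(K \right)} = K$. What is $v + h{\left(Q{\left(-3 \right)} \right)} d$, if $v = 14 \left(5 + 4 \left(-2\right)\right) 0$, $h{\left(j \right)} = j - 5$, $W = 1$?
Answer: $-400$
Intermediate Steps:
$h{\left(j \right)} = -5 + j$
$v = 0$ ($v = 14 \left(5 - 8\right) 0 = 14 \left(\left(-3\right) 0\right) = 14 \cdot 0 = 0$)
$d = 50$ ($d = 10 \left(1 + 4\right) = 10 \cdot 5 = 50$)
$v + h{\left(Q{\left(-3 \right)} \right)} d = 0 + \left(-5 - 3\right) 50 = 0 - 400 = -400$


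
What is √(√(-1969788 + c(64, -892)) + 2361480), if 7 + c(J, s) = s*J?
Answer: √(2361480 + I*√2026883) ≈ 1536.7 + 0.463*I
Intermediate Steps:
c(J, s) = -7 + J*s (c(J, s) = -7 + s*J = -7 + J*s)
√(√(-1969788 + c(64, -892)) + 2361480) = √(√(-1969788 + (-7 + 64*(-892))) + 2361480) = √(√(-1969788 + (-7 - 57088)) + 2361480) = √(√(-1969788 - 57095) + 2361480) = √(√(-2026883) + 2361480) = √(I*√2026883 + 2361480) = √(2361480 + I*√2026883)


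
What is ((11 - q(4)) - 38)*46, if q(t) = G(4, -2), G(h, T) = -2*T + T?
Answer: -1334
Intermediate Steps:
G(h, T) = -T
q(t) = 2 (q(t) = -1*(-2) = 2)
((11 - q(4)) - 38)*46 = ((11 - 1*2) - 38)*46 = ((11 - 2) - 38)*46 = (9 - 38)*46 = -29*46 = -1334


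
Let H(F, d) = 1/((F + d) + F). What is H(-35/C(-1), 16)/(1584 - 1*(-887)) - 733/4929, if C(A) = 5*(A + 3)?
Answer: -5432086/36538677 ≈ -0.14867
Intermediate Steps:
C(A) = 15 + 5*A (C(A) = 5*(3 + A) = 15 + 5*A)
H(F, d) = 1/(d + 2*F)
H(-35/C(-1), 16)/(1584 - 1*(-887)) - 733/4929 = 1/((16 + 2*(-35/(15 + 5*(-1))))*(1584 - 1*(-887))) - 733/4929 = 1/((16 + 2*(-35/(15 - 5)))*(1584 + 887)) - 733*1/4929 = 1/((16 + 2*(-35/10))*2471) - 733/4929 = (1/2471)/(16 + 2*(-35*1/10)) - 733/4929 = (1/2471)/(16 + 2*(-7/2)) - 733/4929 = (1/2471)/(16 - 7) - 733/4929 = (1/2471)/9 - 733/4929 = (1/9)*(1/2471) - 733/4929 = 1/22239 - 733/4929 = -5432086/36538677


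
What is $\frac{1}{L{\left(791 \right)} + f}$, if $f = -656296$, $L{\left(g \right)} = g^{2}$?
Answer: $- \frac{1}{30615} \approx -3.2664 \cdot 10^{-5}$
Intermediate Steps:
$\frac{1}{L{\left(791 \right)} + f} = \frac{1}{791^{2} - 656296} = \frac{1}{625681 - 656296} = \frac{1}{-30615} = - \frac{1}{30615}$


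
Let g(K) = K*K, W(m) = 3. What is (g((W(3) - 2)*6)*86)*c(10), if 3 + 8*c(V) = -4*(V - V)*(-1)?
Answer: -1161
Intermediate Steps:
g(K) = K²
c(V) = -3/8 (c(V) = -3/8 + (-4*(V - V)*(-1))/8 = -3/8 + (-4*0*(-1))/8 = -3/8 + (0*(-1))/8 = -3/8 + (⅛)*0 = -3/8 + 0 = -3/8)
(g((W(3) - 2)*6)*86)*c(10) = (((3 - 2)*6)²*86)*(-3/8) = ((1*6)²*86)*(-3/8) = (6²*86)*(-3/8) = (36*86)*(-3/8) = 3096*(-3/8) = -1161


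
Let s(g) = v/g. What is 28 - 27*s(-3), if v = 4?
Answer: 64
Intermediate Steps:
s(g) = 4/g
28 - 27*s(-3) = 28 - 108/(-3) = 28 - 108*(-1)/3 = 28 - 27*(-4/3) = 28 + 36 = 64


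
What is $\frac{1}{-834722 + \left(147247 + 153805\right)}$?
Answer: $- \frac{1}{533670} \approx -1.8738 \cdot 10^{-6}$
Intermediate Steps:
$\frac{1}{-834722 + \left(147247 + 153805\right)} = \frac{1}{-834722 + 301052} = \frac{1}{-533670} = - \frac{1}{533670}$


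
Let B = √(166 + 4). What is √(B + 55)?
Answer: √(55 + √170) ≈ 8.2485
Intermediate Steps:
B = √170 ≈ 13.038
√(B + 55) = √(√170 + 55) = √(55 + √170)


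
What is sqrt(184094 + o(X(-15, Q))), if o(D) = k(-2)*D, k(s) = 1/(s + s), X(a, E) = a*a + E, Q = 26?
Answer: 5*sqrt(29445)/2 ≈ 428.99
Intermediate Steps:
X(a, E) = E + a**2 (X(a, E) = a**2 + E = E + a**2)
k(s) = 1/(2*s)
o(D) = -D/4 (o(D) = ((1/2)/(-2))*D = ((1/2)*(-1/2))*D = -D/4)
sqrt(184094 + o(X(-15, Q))) = sqrt(184094 - (26 + (-15)**2)/4) = sqrt(184094 - (26 + 225)/4) = sqrt(184094 - 1/4*251) = sqrt(184094 - 251/4) = sqrt(736125/4) = 5*sqrt(29445)/2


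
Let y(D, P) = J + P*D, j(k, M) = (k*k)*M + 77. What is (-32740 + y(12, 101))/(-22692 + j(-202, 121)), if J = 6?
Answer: -31522/4914669 ≈ -0.0064139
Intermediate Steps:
j(k, M) = 77 + M*k**2 (j(k, M) = k**2*M + 77 = M*k**2 + 77 = 77 + M*k**2)
y(D, P) = 6 + D*P (y(D, P) = 6 + P*D = 6 + D*P)
(-32740 + y(12, 101))/(-22692 + j(-202, 121)) = (-32740 + (6 + 12*101))/(-22692 + (77 + 121*(-202)**2)) = (-32740 + (6 + 1212))/(-22692 + (77 + 121*40804)) = (-32740 + 1218)/(-22692 + (77 + 4937284)) = -31522/(-22692 + 4937361) = -31522/4914669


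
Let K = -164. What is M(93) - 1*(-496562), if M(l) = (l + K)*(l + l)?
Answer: 483356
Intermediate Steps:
M(l) = 2*l*(-164 + l) (M(l) = (l - 164)*(l + l) = (-164 + l)*(2*l) = 2*l*(-164 + l))
M(93) - 1*(-496562) = 2*93*(-164 + 93) - 1*(-496562) = 2*93*(-71) + 496562 = -13206 + 496562 = 483356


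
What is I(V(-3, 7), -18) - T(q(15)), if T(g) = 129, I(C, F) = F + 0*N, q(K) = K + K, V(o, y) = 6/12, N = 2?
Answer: -147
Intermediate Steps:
V(o, y) = ½ (V(o, y) = 6*(1/12) = ½)
q(K) = 2*K
I(C, F) = F (I(C, F) = F + 0*2 = F + 0 = F)
I(V(-3, 7), -18) - T(q(15)) = -18 - 1*129 = -18 - 129 = -147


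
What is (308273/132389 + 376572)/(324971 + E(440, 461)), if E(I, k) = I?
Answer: 49854298781/43080836879 ≈ 1.1572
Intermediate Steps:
(308273/132389 + 376572)/(324971 + E(440, 461)) = (308273/132389 + 376572)/(324971 + 440) = (308273*(1/132389) + 376572)/325411 = (308273/132389 + 376572)*(1/325411) = (49854298781/132389)*(1/325411) = 49854298781/43080836879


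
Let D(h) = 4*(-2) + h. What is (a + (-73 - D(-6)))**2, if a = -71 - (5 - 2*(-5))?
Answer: 21025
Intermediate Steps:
D(h) = -8 + h
a = -86 (a = -71 - (5 + 10) = -71 - 1*15 = -71 - 15 = -86)
(a + (-73 - D(-6)))**2 = (-86 + (-73 - (-8 - 6)))**2 = (-86 + (-73 - 1*(-14)))**2 = (-86 + (-73 + 14))**2 = (-86 - 59)**2 = (-145)**2 = 21025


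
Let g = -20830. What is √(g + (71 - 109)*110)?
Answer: I*√25010 ≈ 158.15*I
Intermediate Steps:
√(g + (71 - 109)*110) = √(-20830 + (71 - 109)*110) = √(-20830 - 38*110) = √(-20830 - 4180) = √(-25010) = I*√25010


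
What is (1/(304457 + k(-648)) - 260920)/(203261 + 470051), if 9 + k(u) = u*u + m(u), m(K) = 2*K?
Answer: -188659771519/486842281472 ≈ -0.38752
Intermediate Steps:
k(u) = -9 + u² + 2*u (k(u) = -9 + (u*u + 2*u) = -9 + (u² + 2*u) = -9 + u² + 2*u)
(1/(304457 + k(-648)) - 260920)/(203261 + 470051) = (1/(304457 + (-9 + (-648)² + 2*(-648))) - 260920)/(203261 + 470051) = (1/(304457 + (-9 + 419904 - 1296)) - 260920)/673312 = (1/(304457 + 418599) - 260920)*(1/673312) = (1/723056 - 260920)*(1/673312) = -188659771519/723056*1/673312 = -188659771519/486842281472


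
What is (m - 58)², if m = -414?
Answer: 222784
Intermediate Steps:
(m - 58)² = (-414 - 58)² = (-472)² = 222784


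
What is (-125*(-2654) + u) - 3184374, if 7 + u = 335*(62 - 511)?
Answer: -3003046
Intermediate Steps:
u = -150422 (u = -7 + 335*(62 - 511) = -7 + 335*(-449) = -7 - 150415 = -150422)
(-125*(-2654) + u) - 3184374 = (-125*(-2654) - 150422) - 3184374 = (331750 - 150422) - 3184374 = 181328 - 3184374 = -3003046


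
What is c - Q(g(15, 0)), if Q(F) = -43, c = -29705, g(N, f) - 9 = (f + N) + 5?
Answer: -29662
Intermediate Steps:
g(N, f) = 14 + N + f (g(N, f) = 9 + ((f + N) + 5) = 9 + ((N + f) + 5) = 9 + (5 + N + f) = 14 + N + f)
c - Q(g(15, 0)) = -29705 - 1*(-43) = -29705 + 43 = -29662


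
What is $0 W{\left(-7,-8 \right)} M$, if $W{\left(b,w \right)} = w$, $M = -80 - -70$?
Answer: $0$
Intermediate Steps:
$M = -10$ ($M = -80 + 70 = -10$)
$0 W{\left(-7,-8 \right)} M = 0 \left(-8\right) \left(-10\right) = 0 \left(-10\right) = 0$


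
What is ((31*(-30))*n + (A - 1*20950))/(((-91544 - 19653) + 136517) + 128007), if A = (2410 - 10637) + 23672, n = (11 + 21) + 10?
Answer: -14855/51109 ≈ -0.29065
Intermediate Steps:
n = 42 (n = 32 + 10 = 42)
A = 15445 (A = -8227 + 23672 = 15445)
((31*(-30))*n + (A - 1*20950))/(((-91544 - 19653) + 136517) + 128007) = ((31*(-30))*42 + (15445 - 1*20950))/(((-91544 - 19653) + 136517) + 128007) = (-930*42 + (15445 - 20950))/((-111197 + 136517) + 128007) = (-39060 - 5505)/(25320 + 128007) = -44565/153327 = -44565*1/153327 = -14855/51109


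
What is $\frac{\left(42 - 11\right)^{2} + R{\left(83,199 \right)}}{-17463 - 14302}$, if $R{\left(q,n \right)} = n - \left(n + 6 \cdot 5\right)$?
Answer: $- \frac{931}{31765} \approx -0.029309$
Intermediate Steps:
$R{\left(q,n \right)} = -30$ ($R{\left(q,n \right)} = n - \left(n + 30\right) = n - \left(30 + n\right) = -30$)
$\frac{\left(42 - 11\right)^{2} + R{\left(83,199 \right)}}{-17463 - 14302} = \frac{\left(42 - 11\right)^{2} - 30}{-17463 - 14302} = \frac{31^{2} - 30}{-31765} = \left(961 - 30\right) \left(- \frac{1}{31765}\right) = 931 \left(- \frac{1}{31765}\right) = - \frac{931}{31765}$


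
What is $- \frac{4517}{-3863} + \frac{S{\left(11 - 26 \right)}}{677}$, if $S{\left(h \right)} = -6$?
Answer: $\frac{3034831}{2615251} \approx 1.1604$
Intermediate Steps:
$- \frac{4517}{-3863} + \frac{S{\left(11 - 26 \right)}}{677} = - \frac{4517}{-3863} - \frac{6}{677} = \left(-4517\right) \left(- \frac{1}{3863}\right) - \frac{6}{677} = \frac{4517}{3863} - \frac{6}{677} = \frac{3034831}{2615251}$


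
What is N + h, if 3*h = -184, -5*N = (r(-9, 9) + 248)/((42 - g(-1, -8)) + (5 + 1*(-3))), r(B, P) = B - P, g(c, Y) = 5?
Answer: -2438/39 ≈ -62.513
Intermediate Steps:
N = -46/39 (N = -((-9 - 1*9) + 248)/(5*((42 - 1*5) + (5 + 1*(-3)))) = -((-9 - 9) + 248)/(5*((42 - 5) + (5 - 3))) = -(-18 + 248)/(5*(37 + 2)) = -46/39 ≈ -1.1795)
h = -184/3 (h = (⅓)*(-184) = -184/3 ≈ -61.333)
N + h = -46/39 - 184/3 = -2438/39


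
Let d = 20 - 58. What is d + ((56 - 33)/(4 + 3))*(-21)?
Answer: -107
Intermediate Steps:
d = -38
d + ((56 - 33)/(4 + 3))*(-21) = -38 + ((56 - 33)/(4 + 3))*(-21) = -38 + (23/7)*(-21) = -38 - 69 = -107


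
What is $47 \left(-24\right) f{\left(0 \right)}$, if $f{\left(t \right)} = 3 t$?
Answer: $0$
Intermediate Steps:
$47 \left(-24\right) f{\left(0 \right)} = 47 \left(-24\right) 3 \cdot 0 = \left(-1128\right) 0 = 0$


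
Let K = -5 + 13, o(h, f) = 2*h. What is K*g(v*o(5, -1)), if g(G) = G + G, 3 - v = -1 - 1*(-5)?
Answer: -160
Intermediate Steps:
K = 8
v = -1 (v = 3 - (-1 - 1*(-5)) = 3 - (-1 + 5) = 3 - 1*4 = 3 - 4 = -1)
g(G) = 2*G
K*g(v*o(5, -1)) = 8*(2*(-2*5)) = 8*(2*(-1*10)) = 8*(2*(-10)) = 8*(-20) = -160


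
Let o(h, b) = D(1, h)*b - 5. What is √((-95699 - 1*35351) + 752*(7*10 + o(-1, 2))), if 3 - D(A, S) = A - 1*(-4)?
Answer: I*√85178 ≈ 291.85*I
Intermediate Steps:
D(A, S) = -1 - A (D(A, S) = 3 - (A - 1*(-4)) = 3 - (A + 4) = 3 - (4 + A) = 3 + (-4 - A) = -1 - A)
o(h, b) = -5 - 2*b (o(h, b) = (-1 - 1*1)*b - 5 = (-1 - 1)*b - 5 = -2*b - 5 = -5 - 2*b)
√((-95699 - 1*35351) + 752*(7*10 + o(-1, 2))) = √((-95699 - 1*35351) + 752*(7*10 + (-5 - 2*2))) = √((-95699 - 35351) + 752*(70 + (-5 - 4))) = √(-131050 + 752*(70 - 9)) = √(-131050 + 752*61) = √(-131050 + 45872) = √(-85178) = I*√85178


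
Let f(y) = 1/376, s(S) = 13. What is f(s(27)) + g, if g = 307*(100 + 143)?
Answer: 28049977/376 ≈ 74601.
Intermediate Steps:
f(y) = 1/376
g = 74601 (g = 307*243 = 74601)
f(s(27)) + g = 1/376 + 74601 = 28049977/376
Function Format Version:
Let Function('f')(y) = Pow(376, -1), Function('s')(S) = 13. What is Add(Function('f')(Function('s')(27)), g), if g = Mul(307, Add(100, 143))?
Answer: Rational(28049977, 376) ≈ 74601.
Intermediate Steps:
Function('f')(y) = Rational(1, 376)
g = 74601 (g = Mul(307, 243) = 74601)
Add(Function('f')(Function('s')(27)), g) = Add(Rational(1, 376), 74601) = Rational(28049977, 376)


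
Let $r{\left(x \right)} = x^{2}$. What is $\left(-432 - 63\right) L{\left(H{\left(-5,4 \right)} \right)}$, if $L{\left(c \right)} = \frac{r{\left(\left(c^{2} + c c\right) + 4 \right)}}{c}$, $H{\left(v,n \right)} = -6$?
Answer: $476520$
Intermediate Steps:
$L{\left(c \right)} = \frac{\left(4 + 2 c^{2}\right)^{2}}{c}$ ($L{\left(c \right)} = \frac{\left(\left(c^{2} + c c\right) + 4\right)^{2}}{c} = \frac{\left(\left(c^{2} + c^{2}\right) + 4\right)^{2}}{c} = \frac{\left(2 c^{2} + 4\right)^{2}}{c} = \frac{\left(4 + 2 c^{2}\right)^{2}}{c}$)
$\left(-432 - 63\right) L{\left(H{\left(-5,4 \right)} \right)} = \left(-432 - 63\right) \frac{4 \left(2 + \left(-6\right)^{2}\right)^{2}}{-6} = \left(-432 - 63\right) 4 \left(- \frac{1}{6}\right) \left(2 + 36\right)^{2} = \left(-432 - 63\right) 4 \left(- \frac{1}{6}\right) 38^{2} = - 495 \cdot 4 \left(- \frac{1}{6}\right) 1444 = \left(-495\right) \left(- \frac{2888}{3}\right) = 476520$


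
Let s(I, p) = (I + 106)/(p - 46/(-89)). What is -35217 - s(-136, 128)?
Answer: -201404688/5719 ≈ -35217.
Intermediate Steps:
s(I, p) = (106 + I)/(46/89 + p) (s(I, p) = (106 + I)/(p - 46*(-1/89)) = (106 + I)/(p + 46/89) = (106 + I)/(46/89 + p))
-35217 - s(-136, 128) = -35217 - 89*(106 - 136)/(46 + 89*128) = -35217 - 89*(-30)/(46 + 11392) = -35217 - 89*(-30)/11438 = -35217 - 1*(-1335/5719) = -35217 + 1335/5719 = -201404688/5719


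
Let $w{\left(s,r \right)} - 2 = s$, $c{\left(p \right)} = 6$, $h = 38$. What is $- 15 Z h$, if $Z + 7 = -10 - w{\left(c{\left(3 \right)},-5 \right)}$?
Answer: $14250$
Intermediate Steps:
$w{\left(s,r \right)} = 2 + s$
$Z = -25$ ($Z = -7 - 18 = -25$)
$- 15 Z h = \left(-15\right) \left(-25\right) 38 = 375 \cdot 38 = 14250$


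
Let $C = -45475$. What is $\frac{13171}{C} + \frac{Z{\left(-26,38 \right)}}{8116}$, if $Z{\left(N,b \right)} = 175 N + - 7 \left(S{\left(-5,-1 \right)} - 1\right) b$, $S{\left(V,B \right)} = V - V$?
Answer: $- \frac{75427684}{92268775} \approx -0.81748$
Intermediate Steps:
$S{\left(V,B \right)} = 0$
$Z{\left(N,b \right)} = 7 b + 175 N$ ($Z{\left(N,b \right)} = 175 N + - 7 \left(0 - 1\right) b = 175 N + \left(-7\right) \left(-1\right) b = 175 N + 7 b = 7 b + 175 N$)
$\frac{13171}{C} + \frac{Z{\left(-26,38 \right)}}{8116} = \frac{13171}{-45475} + \frac{7 \cdot 38 + 175 \left(-26\right)}{8116} = 13171 \left(- \frac{1}{45475}\right) + \left(266 - 4550\right) \frac{1}{8116} = - \frac{13171}{45475} - \frac{1071}{2029} = - \frac{75427684}{92268775}$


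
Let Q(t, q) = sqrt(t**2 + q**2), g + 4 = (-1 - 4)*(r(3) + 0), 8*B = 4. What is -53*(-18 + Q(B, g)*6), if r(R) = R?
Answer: 954 - 2703*sqrt(5) ≈ -5090.1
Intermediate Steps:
B = 1/2 (B = (1/8)*4 = 1/2 ≈ 0.50000)
g = -19 (g = -4 + (-1 - 4)*(3 + 0) = -4 - 5*3 = -4 - 15 = -19)
Q(t, q) = sqrt(q**2 + t**2)
-53*(-18 + Q(B, g)*6) = -53*(-18 + sqrt((-19)**2 + (1/2)**2)*6) = -53*(-18 + sqrt(361 + 1/4)*6) = -53*(-18 + sqrt(1445/4)*6) = -53*(-18 + (17*sqrt(5)/2)*6) = -53*(-18 + 51*sqrt(5)) = 954 - 2703*sqrt(5)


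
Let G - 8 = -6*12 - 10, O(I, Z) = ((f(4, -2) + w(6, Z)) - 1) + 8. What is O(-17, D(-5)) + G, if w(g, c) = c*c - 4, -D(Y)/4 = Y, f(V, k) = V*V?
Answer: 345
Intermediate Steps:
f(V, k) = V**2
D(Y) = -4*Y
w(g, c) = -4 + c**2 (w(g, c) = c**2 - 4 = -4 + c**2)
O(I, Z) = 19 + Z**2 (O(I, Z) = ((4**2 + (-4 + Z**2)) - 1) + 8 = ((16 + (-4 + Z**2)) - 1) + 8 = ((12 + Z**2) - 1) + 8 = (11 + Z**2) + 8 = 19 + Z**2)
G = -74 (G = 8 + (-6*12 - 10) = 8 + (-72 - 10) = 8 - 82 = -74)
O(-17, D(-5)) + G = (19 + (-4*(-5))**2) - 74 = (19 + 20**2) - 74 = (19 + 400) - 74 = 419 - 74 = 345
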